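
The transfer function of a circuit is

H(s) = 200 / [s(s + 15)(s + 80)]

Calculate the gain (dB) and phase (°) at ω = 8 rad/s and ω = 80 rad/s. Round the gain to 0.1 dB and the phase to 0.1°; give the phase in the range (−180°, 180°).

ω = 8: -34.8 dB, -123.8°; ω = 80: -71.3 dB, 145.6°

At s = jω = j8:
pole (s+15): 15 + j8 → |·| = √(15²+8²) = √289 ≈ 17, ∠ = arctan(8/15) ≈ 28.07°
pole (s+80): 80 + j8 → |·| = √(80²+8²) = √6464 ≈ 80.399, ∠ = arctan(8/80) ≈ 5.71°
pole at origin: |s| = 8, ∠ = 90.00° (in denominator)
|H| = 200 / 10934 ≈ 0.018292
Gain = 20 log₁₀(0.018292) ≈ -34.75 dB
∠H = 0.00° − 123.78° = -123.78°

At s = jω = j80:
pole (s+15): 15 + j80 → |·| = √(15²+80²) = √6625 ≈ 81.394, ∠ = arctan(80/15) ≈ 79.38°
pole (s+80): 80 + j80 → |·| = √(80²+80²) = √12800 ≈ 113.14, ∠ = arctan(80/80) ≈ 45.00°
pole at origin: |s| = 80, ∠ = 90.00° (in denominator)
|H| = 200 / 7.3671e+05 ≈ 0.00027148
Gain = 20 log₁₀(0.00027148) ≈ -71.33 dB
∠H = 0.00° − 214.38° = -214.38° ≡ 145.62° (principal value)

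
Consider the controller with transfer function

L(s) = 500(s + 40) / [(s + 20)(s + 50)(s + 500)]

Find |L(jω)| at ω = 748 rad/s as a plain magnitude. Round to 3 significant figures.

At s = jω = j748:
zero (s+40): 40 + j748 → |·| = √(40²+748²) = √561104 ≈ 749.07, ∠ = arctan(748/40) ≈ 86.94°
pole (s+20): 20 + j748 → |·| = √(20²+748²) = √559904 ≈ 748.27, ∠ = arctan(748/20) ≈ 88.47°
pole (s+50): 50 + j748 → |·| = √(50²+748²) = √562004 ≈ 749.67, ∠ = arctan(748/50) ≈ 86.18°
pole (s+500): 500 + j748 → |·| = √(500²+748²) = √809504 ≈ 899.72, ∠ = arctan(748/500) ≈ 56.24°
|L| = 500 · 749.07 / 5.047e+08 ≈ 0.00074209

0.000742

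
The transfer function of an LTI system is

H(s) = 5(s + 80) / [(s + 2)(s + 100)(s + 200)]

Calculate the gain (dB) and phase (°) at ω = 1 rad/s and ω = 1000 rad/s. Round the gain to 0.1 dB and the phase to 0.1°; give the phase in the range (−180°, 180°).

At s = jω = j1:
zero (s+80): 80 + j1 → |·| = √(80²+1²) = √6401 ≈ 80.006, ∠ = arctan(1/80) ≈ 0.72°
pole (s+2): 2 + j1 → |·| = √(2²+1²) = √5 ≈ 2.2361, ∠ = arctan(1/2) ≈ 26.57°
pole (s+100): 100 + j1 → |·| = √(100²+1²) = √10001 ≈ 100, ∠ = arctan(1/100) ≈ 0.57°
pole (s+200): 200 + j1 → |·| = √(200²+1²) = √40001 ≈ 200, ∠ = arctan(1/200) ≈ 0.29°
|H| = 5 · 80.006 / 44722 ≈ 0.0089448
Gain = 20 log₁₀(0.0089448) ≈ -40.97 dB
∠H = 0.72° − 27.43° = -26.71°

At s = jω = j1000:
zero (s+80): 80 + j1000 → |·| = √(80²+1000²) = √1006400 ≈ 1003.2, ∠ = arctan(1000/80) ≈ 85.43°
pole (s+2): 2 + j1000 → |·| = √(2²+1000²) = √1000004 ≈ 1000, ∠ = arctan(1000/2) ≈ 89.89°
pole (s+100): 100 + j1000 → |·| = √(100²+1000²) = √1010000 ≈ 1005, ∠ = arctan(1000/100) ≈ 84.29°
pole (s+200): 200 + j1000 → |·| = √(200²+1000²) = √1040000 ≈ 1019.8, ∠ = arctan(1000/200) ≈ 78.69°
|H| = 5 · 1003.2 / 1.0249e+09 ≈ 4.8941e-06
Gain = 20 log₁₀(4.8941e-06) ≈ -106.21 dB
∠H = 85.43° − 252.87° = -167.44°

ω = 1: -41.0 dB, -26.7°; ω = 1000: -106.2 dB, -167.4°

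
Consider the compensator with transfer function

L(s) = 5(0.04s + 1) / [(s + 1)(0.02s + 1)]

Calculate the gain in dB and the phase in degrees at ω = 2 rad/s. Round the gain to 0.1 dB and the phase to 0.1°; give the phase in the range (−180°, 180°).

At ω = 2 rad/s:
zero (1 + j2·0.04) = 1 + j0.08 → |·| ≈ 1.0032, ∠ ≈ 4.57°
pole (1 + j2·1) = 1 + j2 → |·| ≈ 2.2361, ∠ ≈ 63.43°
pole (1 + j2·0.02) = 1 + j0.04 → |·| ≈ 1.0008, ∠ ≈ 2.29°
|L| = 5 · 1.0032 / (2.2361 · 1.0008) ≈ 2.2414
Gain = 20 log₁₀(2.2414) ≈ 7.01 dB
∠L = (4.57°) − (63.43° + 2.29°) = -61.15°

7.0 dB, -61.2°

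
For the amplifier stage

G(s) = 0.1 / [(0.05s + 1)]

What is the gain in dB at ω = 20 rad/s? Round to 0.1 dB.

-23.0 dB

At ω = 20 rad/s:
pole (1 + j20·0.05) = 1 + j1 → |·| ≈ 1.4142, ∠ ≈ 45.00°
|G| = 0.1 · 1 / (1.4142) ≈ 0.070711
Gain = 20 log₁₀(0.070711) ≈ -23.01 dB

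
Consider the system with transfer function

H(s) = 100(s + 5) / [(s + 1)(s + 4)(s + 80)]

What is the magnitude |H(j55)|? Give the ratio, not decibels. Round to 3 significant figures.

0.0188

At s = jω = j55:
zero (s+5): 5 + j55 → |·| = √(5²+55²) = √3050 ≈ 55.227, ∠ = arctan(55/5) ≈ 84.81°
pole (s+1): 1 + j55 → |·| = √(1²+55²) = √3026 ≈ 55.009, ∠ = arctan(55/1) ≈ 88.96°
pole (s+4): 4 + j55 → |·| = √(4²+55²) = √3041 ≈ 55.145, ∠ = arctan(55/4) ≈ 85.84°
pole (s+80): 80 + j55 → |·| = √(80²+55²) = √9425 ≈ 97.082, ∠ = arctan(55/80) ≈ 34.51°
|H| = 100 · 55.227 / 2.945e+05 ≈ 0.018753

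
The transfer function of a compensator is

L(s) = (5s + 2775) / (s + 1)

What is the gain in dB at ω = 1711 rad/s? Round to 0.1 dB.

Substitute s = j1711:
Numerator: 5(j1711) + 2775 = 2775 + j8555
Denominator: (j1711) + 1 = 1 + j1711
|N| = √(2775² + 8555²) ≈ 8993.8, ∠N ≈ 72.03°
|D| = √(1² + 1711²) ≈ 1711, ∠D ≈ 89.97°
|L| = 8993.8 / 1711 ≈ 5.2565
Gain = 20 log₁₀(5.2565) ≈ 14.41 dB

14.4 dB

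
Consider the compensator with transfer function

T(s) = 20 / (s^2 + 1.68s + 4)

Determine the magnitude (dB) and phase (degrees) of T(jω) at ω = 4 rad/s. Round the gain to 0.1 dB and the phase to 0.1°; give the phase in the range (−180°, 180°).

At s = jω = j4:
quadratic: (j4)² + 1.68·j4 + 4 = -12 + j6.72 → |·| ≈ 13.753, ∠ ≈ 150.75°
|T| = 20 / 13.753 ≈ 1.4542
Gain = 20 log₁₀(1.4542) ≈ 3.25 dB
∠T = 0.00° − 150.75° = -150.75°

3.3 dB, -150.8°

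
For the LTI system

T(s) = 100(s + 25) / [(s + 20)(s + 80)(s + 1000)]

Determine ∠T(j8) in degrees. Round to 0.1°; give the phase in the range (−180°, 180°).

At s = jω = j8:
zero (s+25): 25 + j8 → |·| = √(25²+8²) = √689 ≈ 26.249, ∠ = arctan(8/25) ≈ 17.74°
pole (s+20): 20 + j8 → |·| = √(20²+8²) = √464 ≈ 21.541, ∠ = arctan(8/20) ≈ 21.80°
pole (s+80): 80 + j8 → |·| = √(80²+8²) = √6464 ≈ 80.399, ∠ = arctan(8/80) ≈ 5.71°
pole (s+1000): 1000 + j8 → |·| = √(1000²+8²) = √1000064 ≈ 1000, ∠ = arctan(8/1000) ≈ 0.46°
∠T = 17.74° − 27.97° = -10.23°

-10.2°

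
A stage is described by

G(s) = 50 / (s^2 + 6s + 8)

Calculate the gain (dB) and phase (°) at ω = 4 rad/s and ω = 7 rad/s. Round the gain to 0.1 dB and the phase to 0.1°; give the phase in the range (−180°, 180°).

ω = 4: 5.9 dB, -108.4°; ω = 7: -1.4 dB, -134.3°

Substitute s = j4:
Numerator: 50 = 50 + j0
Denominator: (j4)^2 + 6(j4) + 8 = -8 + j24
|N| = √(50² + 0²) ≈ 50, ∠N ≈ 0.00°
|D| = √(8² + 24²) ≈ 25.298, ∠D ≈ 108.43°
|G| = 50 / 25.298 ≈ 1.9764
Gain = 20 log₁₀(1.9764) ≈ 5.92 dB
∠G = 0.00° − 108.43° = -108.43°

Substitute s = j7:
Numerator: 50 = 50 + j0
Denominator: (j7)^2 + 6(j7) + 8 = -41 + j42
|N| = √(50² + 0²) ≈ 50, ∠N ≈ 0.00°
|D| = √(41² + 42²) ≈ 58.694, ∠D ≈ 134.31°
|G| = 50 / 58.694 ≈ 0.85188
Gain = 20 log₁₀(0.85188) ≈ -1.39 dB
∠G = 0.00° − 134.31° = -134.31°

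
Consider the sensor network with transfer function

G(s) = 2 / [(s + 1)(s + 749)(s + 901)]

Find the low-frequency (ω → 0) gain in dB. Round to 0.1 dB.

G(0) = 2 / (1·749·901) ≈ 2.9636e-06
20 log₁₀(2.9636e-06) ≈ -110.56 dB

-110.6 dB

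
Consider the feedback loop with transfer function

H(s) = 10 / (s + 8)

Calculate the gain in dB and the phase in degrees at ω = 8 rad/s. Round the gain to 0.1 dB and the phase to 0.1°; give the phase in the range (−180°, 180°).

At s = jω = j8:
pole (s+8): 8 + j8 → |·| = √(8²+8²) = √128 ≈ 11.314, ∠ = arctan(8/8) ≈ 45.00°
|H| = 10 / 11.314 ≈ 0.88386
Gain = 20 log₁₀(0.88386) ≈ -1.07 dB
∠H = 0.00° − 45.00° = -45.00°

-1.1 dB, -45.0°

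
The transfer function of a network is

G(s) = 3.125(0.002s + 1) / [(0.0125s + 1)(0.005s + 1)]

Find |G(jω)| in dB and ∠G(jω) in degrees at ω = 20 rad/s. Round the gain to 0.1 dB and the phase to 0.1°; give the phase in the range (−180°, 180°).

At ω = 20 rad/s:
zero (1 + j20·0.002) = 1 + j0.04 → |·| ≈ 1.0008, ∠ ≈ 2.29°
pole (1 + j20·0.0125) = 1 + j0.25 → |·| ≈ 1.0308, ∠ ≈ 14.04°
pole (1 + j20·0.005) = 1 + j0.1 → |·| ≈ 1.005, ∠ ≈ 5.71°
|G| = 3.125 · 1.0008 / (1.0308 · 1.005) ≈ 3.019
Gain = 20 log₁₀(3.019) ≈ 9.60 dB
∠G = (2.29°) − (14.04° + 5.71°) = -17.46°

9.6 dB, -17.5°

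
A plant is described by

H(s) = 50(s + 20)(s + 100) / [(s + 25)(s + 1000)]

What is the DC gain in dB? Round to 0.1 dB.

H(0) = 50·20·100 / (25·1000) = 4
20 log₁₀(4) ≈ 12.04 dB

12.0 dB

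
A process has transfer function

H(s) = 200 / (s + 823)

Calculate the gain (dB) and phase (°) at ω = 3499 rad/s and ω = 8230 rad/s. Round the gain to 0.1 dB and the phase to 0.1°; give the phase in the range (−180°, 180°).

Substitute s = j3499:
Numerator: 200 = 200 + j0
Denominator: (j3499) + 823 = 823 + j3499
|N| = √(200² + 0²) ≈ 200, ∠N ≈ 0.00°
|D| = √(823² + 3499²) ≈ 3594.5, ∠D ≈ 76.76°
|H| = 200 / 3594.5 ≈ 0.055641
Gain = 20 log₁₀(0.055641) ≈ -25.09 dB
∠H = 0.00° − 76.76° = -76.76°

Substitute s = j8230:
Numerator: 200 = 200 + j0
Denominator: (j8230) + 823 = 823 + j8230
|N| = √(200² + 0²) ≈ 200, ∠N ≈ 0.00°
|D| = √(823² + 8230²) ≈ 8271, ∠D ≈ 84.29°
|H| = 200 / 8271 ≈ 0.024181
Gain = 20 log₁₀(0.024181) ≈ -32.33 dB
∠H = 0.00° − 84.29° = -84.29°

ω = 3499: -25.1 dB, -76.8°; ω = 8230: -32.3 dB, -84.3°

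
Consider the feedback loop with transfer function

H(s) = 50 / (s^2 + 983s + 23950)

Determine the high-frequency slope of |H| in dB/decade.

-40 dB/decade

Each pole contributes −20 dB/decade at high frequency; each zero contributes +20 dB/decade.
Net: 0 zero(s) − 2 pole(s) → -40 dB/decade.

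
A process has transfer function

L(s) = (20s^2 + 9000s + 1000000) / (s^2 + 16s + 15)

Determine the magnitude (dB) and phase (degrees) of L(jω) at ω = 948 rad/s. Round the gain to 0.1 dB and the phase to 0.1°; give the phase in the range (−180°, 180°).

Substitute s = j948:
Numerator: 20(j948)^2 + 9000(j948) + 1000000 = -16974080 + j8532000
Denominator: (j948)^2 + 16(j948) + 15 = -898689 + j15168
|N| = √(16974080² + 8532000²) ≈ 1.8998e+07, ∠N ≈ 153.31°
|D| = √(898689² + 15168²) ≈ 8.9882e+05, ∠D ≈ 179.03°
|L| = 1.8998e+07 / 8.9882e+05 ≈ 21.137
Gain = 20 log₁₀(21.137) ≈ 26.50 dB
∠L = 153.31° − 179.03° = -25.72°

26.5 dB, -25.7°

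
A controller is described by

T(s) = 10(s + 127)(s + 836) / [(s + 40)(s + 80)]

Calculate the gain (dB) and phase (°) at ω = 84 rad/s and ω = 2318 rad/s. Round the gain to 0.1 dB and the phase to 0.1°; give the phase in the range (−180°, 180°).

At s = jω = j84:
zero (s+127): 127 + j84 → |·| = √(127²+84²) = √23185 ≈ 152.27, ∠ = arctan(84/127) ≈ 33.48°
zero (s+836): 836 + j84 → |·| = √(836²+84²) = √705952 ≈ 840.21, ∠ = arctan(84/836) ≈ 5.74°
pole (s+40): 40 + j84 → |·| = √(40²+84²) = √8656 ≈ 93.038, ∠ = arctan(84/40) ≈ 64.54°
pole (s+80): 80 + j84 → |·| = √(80²+84²) = √13456 ≈ 116, ∠ = arctan(84/80) ≈ 46.40°
|T| = 10 · 1.2794e+05 / 10792 ≈ 118.55
Gain = 20 log₁₀(118.55) ≈ 41.48 dB
∠T = 39.22° − 110.94° = -71.72°

At s = jω = j2318:
zero (s+127): 127 + j2318 → |·| = √(127²+2318²) = √5389253 ≈ 2321.5, ∠ = arctan(2318/127) ≈ 86.86°
zero (s+836): 836 + j2318 → |·| = √(836²+2318²) = √6072020 ≈ 2464.1, ∠ = arctan(2318/836) ≈ 70.17°
pole (s+40): 40 + j2318 → |·| = √(40²+2318²) = √5374724 ≈ 2318.3, ∠ = arctan(2318/40) ≈ 89.01°
pole (s+80): 80 + j2318 → |·| = √(80²+2318²) = √5379524 ≈ 2319.4, ∠ = arctan(2318/80) ≈ 88.02°
|T| = 10 · 5.7204e+06 / 5.3771e+06 ≈ 10.638
Gain = 20 log₁₀(10.638) ≈ 20.54 dB
∠T = 157.03° − 177.03° = -20.00°

ω = 84: 41.5 dB, -71.7°; ω = 2318: 20.5 dB, -20.0°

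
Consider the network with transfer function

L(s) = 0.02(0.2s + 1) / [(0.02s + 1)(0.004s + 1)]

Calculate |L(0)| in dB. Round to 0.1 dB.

L(0) = 0.02 · 1 / 1 = 0.02
20 log₁₀(0.02) ≈ -33.98 dB

-34.0 dB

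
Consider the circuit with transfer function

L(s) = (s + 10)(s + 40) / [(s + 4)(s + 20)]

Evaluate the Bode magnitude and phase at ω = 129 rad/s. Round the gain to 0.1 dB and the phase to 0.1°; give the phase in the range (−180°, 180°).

0.3 dB, -11.1°

At s = jω = j129:
zero (s+10): 10 + j129 → |·| = √(10²+129²) = √16741 ≈ 129.39, ∠ = arctan(129/10) ≈ 85.57°
zero (s+40): 40 + j129 → |·| = √(40²+129²) = √18241 ≈ 135.06, ∠ = arctan(129/40) ≈ 72.77°
pole (s+4): 4 + j129 → |·| = √(4²+129²) = √16657 ≈ 129.06, ∠ = arctan(129/4) ≈ 88.22°
pole (s+20): 20 + j129 → |·| = √(20²+129²) = √17041 ≈ 130.54, ∠ = arctan(129/20) ≈ 81.19°
|L| = 1 · 17475 / 16847 ≈ 1.0373
Gain = 20 log₁₀(1.0373) ≈ 0.32 dB
∠L = 158.34° − 169.41° = -11.07°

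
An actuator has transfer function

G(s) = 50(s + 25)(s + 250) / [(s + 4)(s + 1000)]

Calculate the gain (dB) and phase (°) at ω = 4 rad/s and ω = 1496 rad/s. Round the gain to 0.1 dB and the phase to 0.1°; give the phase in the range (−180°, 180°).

At s = jω = j4:
zero (s+25): 25 + j4 → |·| = √(25²+4²) = √641 ≈ 25.318, ∠ = arctan(4/25) ≈ 9.09°
zero (s+250): 250 + j4 → |·| = √(250²+4²) = √62516 ≈ 250.03, ∠ = arctan(4/250) ≈ 0.92°
pole (s+4): 4 + j4 → |·| = √(4²+4²) = √32 ≈ 5.6569, ∠ = arctan(4/4) ≈ 45.00°
pole (s+1000): 1000 + j4 → |·| = √(1000²+4²) = √1000016 ≈ 1000, ∠ = arctan(4/1000) ≈ 0.23°
|G| = 50 · 6330.3 / 5656.9 ≈ 55.952
Gain = 20 log₁₀(55.952) ≈ 34.96 dB
∠G = 10.01° − 45.23° = -35.22°

At s = jω = j1496:
zero (s+25): 25 + j1496 → |·| = √(25²+1496²) = √2238641 ≈ 1496.2, ∠ = arctan(1496/25) ≈ 89.04°
zero (s+250): 250 + j1496 → |·| = √(250²+1496²) = √2300516 ≈ 1516.7, ∠ = arctan(1496/250) ≈ 80.51°
pole (s+4): 4 + j1496 → |·| = √(4²+1496²) = √2238032 ≈ 1496, ∠ = arctan(1496/4) ≈ 89.85°
pole (s+1000): 1000 + j1496 → |·| = √(1000²+1496²) = √3238016 ≈ 1799.4, ∠ = arctan(1496/1000) ≈ 56.24°
|G| = 50 · 2.2693e+06 / 2.6919e+06 ≈ 42.151
Gain = 20 log₁₀(42.151) ≈ 32.50 dB
∠G = 169.55° − 146.09° = 23.46°

ω = 4: 35.0 dB, -35.2°; ω = 1496: 32.5 dB, 23.5°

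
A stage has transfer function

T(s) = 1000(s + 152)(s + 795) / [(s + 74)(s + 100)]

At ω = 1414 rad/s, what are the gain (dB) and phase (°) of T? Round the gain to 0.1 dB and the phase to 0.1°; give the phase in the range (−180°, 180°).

At s = jω = j1414:
zero (s+152): 152 + j1414 → |·| = √(152²+1414²) = √2022500 ≈ 1422.1, ∠ = arctan(1414/152) ≈ 83.86°
zero (s+795): 795 + j1414 → |·| = √(795²+1414²) = √2631421 ≈ 1622.2, ∠ = arctan(1414/795) ≈ 60.65°
pole (s+74): 74 + j1414 → |·| = √(74²+1414²) = √2004872 ≈ 1415.9, ∠ = arctan(1414/74) ≈ 87.00°
pole (s+100): 100 + j1414 → |·| = √(100²+1414²) = √2009396 ≈ 1417.5, ∠ = arctan(1414/100) ≈ 85.95°
|T| = 1000 · 2.3069e+06 / 2.007e+06 ≈ 1149.4
Gain = 20 log₁₀(1149.4) ≈ 61.21 dB
∠T = 144.51° − 172.95° = -28.44°

61.2 dB, -28.4°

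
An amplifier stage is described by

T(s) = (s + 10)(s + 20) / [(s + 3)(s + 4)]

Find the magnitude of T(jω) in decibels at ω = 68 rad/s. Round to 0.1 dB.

0.4 dB

At s = jω = j68:
zero (s+10): 10 + j68 → |·| = √(10²+68²) = √4724 ≈ 68.731, ∠ = arctan(68/10) ≈ 81.63°
zero (s+20): 20 + j68 → |·| = √(20²+68²) = √5024 ≈ 70.88, ∠ = arctan(68/20) ≈ 73.61°
pole (s+3): 3 + j68 → |·| = √(3²+68²) = √4633 ≈ 68.066, ∠ = arctan(68/3) ≈ 87.47°
pole (s+4): 4 + j68 → |·| = √(4²+68²) = √4640 ≈ 68.118, ∠ = arctan(68/4) ≈ 86.63°
|T| = 1 · 4871.7 / 4636.5 ≈ 1.0507
Gain = 20 log₁₀(1.0507) ≈ 0.43 dB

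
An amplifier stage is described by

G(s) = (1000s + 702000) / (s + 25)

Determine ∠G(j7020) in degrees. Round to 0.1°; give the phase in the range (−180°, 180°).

Substitute s = j7020:
Numerator: 1000(j7020) + 702000 = 702000 + j7020000
Denominator: (j7020) + 25 = 25 + j7020
|N| = √(702000² + 7020000²) ≈ 7.055e+06, ∠N ≈ 84.29°
|D| = √(25² + 7020²) ≈ 7020, ∠D ≈ 89.80°
∠G = 84.29° − 89.80° = -5.51°

-5.5°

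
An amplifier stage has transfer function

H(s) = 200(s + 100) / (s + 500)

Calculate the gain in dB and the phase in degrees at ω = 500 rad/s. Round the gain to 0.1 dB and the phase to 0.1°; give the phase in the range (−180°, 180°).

43.2 dB, 33.7°

At s = jω = j500:
zero (s+100): 100 + j500 → |·| = √(100²+500²) = √260000 ≈ 509.9, ∠ = arctan(500/100) ≈ 78.69°
pole (s+500): 500 + j500 → |·| = √(500²+500²) = √500000 ≈ 707.11, ∠ = arctan(500/500) ≈ 45.00°
|H| = 200 · 509.9 / 707.11 ≈ 144.22
Gain = 20 log₁₀(144.22) ≈ 43.18 dB
∠H = 78.69° − 45.00° = 33.69°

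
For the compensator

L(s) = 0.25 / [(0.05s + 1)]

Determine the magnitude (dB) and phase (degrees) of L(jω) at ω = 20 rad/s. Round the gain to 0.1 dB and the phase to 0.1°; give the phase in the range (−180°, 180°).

At ω = 20 rad/s:
pole (1 + j20·0.05) = 1 + j1 → |·| ≈ 1.4142, ∠ ≈ 45.00°
|L| = 0.25 · 1 / (1.4142) ≈ 0.17678
Gain = 20 log₁₀(0.17678) ≈ -15.05 dB
∠L = (0°) − (45.00°) = -45.00°

-15.1 dB, -45.0°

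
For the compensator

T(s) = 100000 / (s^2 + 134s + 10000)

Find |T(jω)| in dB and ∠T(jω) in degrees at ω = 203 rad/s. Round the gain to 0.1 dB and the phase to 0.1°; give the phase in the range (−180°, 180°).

7.7 dB, -138.9°

At s = jω = j203:
quadratic: (j203)² + 134·j203 + 10000 = -31209 + j27202 → |·| ≈ 41400, ∠ ≈ 138.92°
|T| = 100000 / 41400 ≈ 2.4155
Gain = 20 log₁₀(2.4155) ≈ 7.66 dB
∠T = 0.00° − 138.92° = -138.92°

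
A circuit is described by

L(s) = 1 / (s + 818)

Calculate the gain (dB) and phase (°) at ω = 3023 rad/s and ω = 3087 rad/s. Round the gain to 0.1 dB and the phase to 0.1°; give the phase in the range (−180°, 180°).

ω = 3023: -69.9 dB, -74.9°; ω = 3087: -70.1 dB, -75.2°

At s = jω = j3023:
pole (s+818): 818 + j3023 → |·| = √(818²+3023²) = √9807653 ≈ 3131.7, ∠ = arctan(3023/818) ≈ 74.86°
|L| = 1 / 3131.7 ≈ 0.00031932
Gain = 20 log₁₀(0.00031932) ≈ -69.92 dB
∠L = 0.00° − 74.86° = -74.86°

At s = jω = j3087:
pole (s+818): 818 + j3087 → |·| = √(818²+3087²) = √10198693 ≈ 3193.5, ∠ = arctan(3087/818) ≈ 75.16°
|L| = 1 / 3193.5 ≈ 0.00031314
Gain = 20 log₁₀(0.00031314) ≈ -70.09 dB
∠L = 0.00° − 75.16° = -75.16°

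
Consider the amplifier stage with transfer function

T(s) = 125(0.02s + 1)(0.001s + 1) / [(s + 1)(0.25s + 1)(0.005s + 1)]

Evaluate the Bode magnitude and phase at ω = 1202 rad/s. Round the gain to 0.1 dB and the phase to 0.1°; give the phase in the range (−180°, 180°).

-53.4 dB, -122.5°

At ω = 1202 rad/s:
zero (1 + j1202·0.02) = 1 + j24.04 → |·| ≈ 24.061, ∠ ≈ 87.62°
zero (1 + j1202·0.001) = 1 + j1.202 → |·| ≈ 1.5636, ∠ ≈ 50.24°
pole (1 + j1202·1) = 1 + j1202 → |·| ≈ 1202, ∠ ≈ 89.95°
pole (1 + j1202·0.25) = 1 + j300.5 → |·| ≈ 300.5, ∠ ≈ 89.81°
pole (1 + j1202·0.005) = 1 + j6.01 → |·| ≈ 6.0926, ∠ ≈ 80.55°
|T| = 125 · 24.061 · 1.5636 / (1202 · 300.5 · 6.0926) ≈ 0.002137
Gain = 20 log₁₀(0.002137) ≈ -53.40 dB
∠T = (87.62° + 50.24°) − (89.95° + 89.81° + 80.55°) = -122.45°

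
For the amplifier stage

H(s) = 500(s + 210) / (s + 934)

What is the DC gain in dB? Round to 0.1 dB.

41.0 dB

H(0) = 500·210 / (934) ≈ 112.42
20 log₁₀(112.42) ≈ 41.02 dB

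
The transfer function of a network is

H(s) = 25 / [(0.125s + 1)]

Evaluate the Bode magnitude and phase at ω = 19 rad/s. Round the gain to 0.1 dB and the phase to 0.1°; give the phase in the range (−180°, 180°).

19.7 dB, -67.2°

At ω = 19 rad/s:
pole (1 + j19·0.125) = 1 + j2.375 → |·| ≈ 2.5769, ∠ ≈ 67.17°
|H| = 25 · 1 / (2.5769) ≈ 9.7016
Gain = 20 log₁₀(9.7016) ≈ 19.74 dB
∠H = (0°) − (67.17°) = -67.17°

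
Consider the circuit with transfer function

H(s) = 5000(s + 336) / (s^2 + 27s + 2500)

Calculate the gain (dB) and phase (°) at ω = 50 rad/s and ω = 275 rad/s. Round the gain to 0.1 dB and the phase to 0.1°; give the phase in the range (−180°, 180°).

ω = 50: 62.0 dB, -81.5°; ω = 275: 29.4 dB, -134.9°

At s = jω = j50:
zero (s+336): 336 + j50 → |·| = √(336²+50²) = √115396 ≈ 339.7, ∠ = arctan(50/336) ≈ 8.46°
quadratic: (j50)² + 27·j50 + 2500 = 0 + j1350 → |·| ≈ 1350, ∠ ≈ 90.00°
|H| = 5000 · 339.7 / 1350 ≈ 1258.1
Gain = 20 log₁₀(1258.1) ≈ 61.99 dB
∠H = 8.46° − 90.00° = -81.54°

At s = jω = j275:
zero (s+336): 336 + j275 → |·| = √(336²+275²) = √188521 ≈ 434.19, ∠ = arctan(275/336) ≈ 39.30°
quadratic: (j275)² + 27·j275 + 2500 = -73125 + j7425 → |·| ≈ 73501, ∠ ≈ 174.20°
|H| = 5000 · 434.19 / 73501 ≈ 29.536
Gain = 20 log₁₀(29.536) ≈ 29.41 dB
∠H = 39.30° − 174.20° = -134.90°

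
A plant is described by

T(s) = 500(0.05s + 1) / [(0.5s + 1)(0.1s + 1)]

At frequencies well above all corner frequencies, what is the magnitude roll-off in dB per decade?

Each pole contributes −20 dB/decade at high frequency; each zero contributes +20 dB/decade.
Net: 1 zero(s) − 2 pole(s) → -20 dB/decade.

-20 dB/decade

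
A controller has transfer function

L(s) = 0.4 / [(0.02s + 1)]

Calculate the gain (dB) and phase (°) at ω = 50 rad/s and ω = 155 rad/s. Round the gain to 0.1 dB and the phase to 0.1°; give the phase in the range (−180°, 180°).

ω = 50: -11.0 dB, -45.0°; ω = 155: -18.2 dB, -72.1°

At ω = 50 rad/s:
pole (1 + j50·0.02) = 1 + j1 → |·| ≈ 1.4142, ∠ ≈ 45.00°
|L| = 0.4 · 1 / (1.4142) ≈ 0.28285
Gain = 20 log₁₀(0.28285) ≈ -10.97 dB
∠L = (0°) − (45.00°) = -45.00°

At ω = 155 rad/s:
pole (1 + j155·0.02) = 1 + j3.1 → |·| ≈ 3.2573, ∠ ≈ 72.12°
|L| = 0.4 · 1 / (3.2573) ≈ 0.1228
Gain = 20 log₁₀(0.1228) ≈ -18.22 dB
∠L = (0°) − (72.12°) = -72.12°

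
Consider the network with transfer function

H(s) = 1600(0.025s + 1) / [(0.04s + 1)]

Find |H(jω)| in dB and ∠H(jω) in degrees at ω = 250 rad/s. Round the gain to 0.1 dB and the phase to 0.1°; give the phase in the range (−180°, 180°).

60.1 dB, -3.4°

At ω = 250 rad/s:
zero (1 + j250·0.025) = 1 + j6.25 → |·| ≈ 6.3295, ∠ ≈ 80.91°
pole (1 + j250·0.04) = 1 + j10 → |·| ≈ 10.05, ∠ ≈ 84.29°
|H| = 1600 · 6.3295 / (10.05) ≈ 1007.7
Gain = 20 log₁₀(1007.7) ≈ 60.07 dB
∠H = (80.91°) − (84.29°) = -3.38°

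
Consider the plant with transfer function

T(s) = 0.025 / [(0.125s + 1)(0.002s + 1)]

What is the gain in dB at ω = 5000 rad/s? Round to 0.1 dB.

-108.0 dB

At ω = 5000 rad/s:
pole (1 + j5000·0.125) = 1 + j625 → |·| ≈ 625, ∠ ≈ 89.91°
pole (1 + j5000·0.002) = 1 + j10 → |·| ≈ 10.05, ∠ ≈ 84.29°
|T| = 0.025 · 1 / (625 · 10.05) ≈ 3.9801e-06
Gain = 20 log₁₀(3.9801e-06) ≈ -108.00 dB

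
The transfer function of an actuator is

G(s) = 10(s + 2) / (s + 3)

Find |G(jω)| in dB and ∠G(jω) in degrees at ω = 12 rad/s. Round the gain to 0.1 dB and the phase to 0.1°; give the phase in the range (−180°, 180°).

19.9 dB, 4.6°

At s = jω = j12:
zero (s+2): 2 + j12 → |·| = √(2²+12²) = √148 ≈ 12.166, ∠ = arctan(12/2) ≈ 80.54°
pole (s+3): 3 + j12 → |·| = √(3²+12²) = √153 ≈ 12.369, ∠ = arctan(12/3) ≈ 75.96°
|G| = 10 · 12.166 / 12.369 ≈ 9.8359
Gain = 20 log₁₀(9.8359) ≈ 19.86 dB
∠G = 80.54° − 75.96° = 4.58°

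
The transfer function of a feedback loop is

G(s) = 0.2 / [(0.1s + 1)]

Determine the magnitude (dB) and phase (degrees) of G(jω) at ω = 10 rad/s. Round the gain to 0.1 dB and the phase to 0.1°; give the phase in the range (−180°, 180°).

-17.0 dB, -45.0°

At ω = 10 rad/s:
pole (1 + j10·0.1) = 1 + j1 → |·| ≈ 1.4142, ∠ ≈ 45.00°
|G| = 0.2 · 1 / (1.4142) ≈ 0.14142
Gain = 20 log₁₀(0.14142) ≈ -16.99 dB
∠G = (0°) − (45.00°) = -45.00°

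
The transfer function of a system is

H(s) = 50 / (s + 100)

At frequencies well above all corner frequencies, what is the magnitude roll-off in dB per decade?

-20 dB/decade

Each pole contributes −20 dB/decade at high frequency; each zero contributes +20 dB/decade.
Net: 0 zero(s) − 1 pole(s) → -20 dB/decade.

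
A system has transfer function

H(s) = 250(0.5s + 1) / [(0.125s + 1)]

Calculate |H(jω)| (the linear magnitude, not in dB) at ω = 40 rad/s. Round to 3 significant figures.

982

At ω = 40 rad/s:
zero (1 + j40·0.5) = 1 + j20 → |·| ≈ 20.025, ∠ ≈ 87.14°
pole (1 + j40·0.125) = 1 + j5 → |·| ≈ 5.099, ∠ ≈ 78.69°
|H| = 250 · 20.025 / (5.099) ≈ 981.81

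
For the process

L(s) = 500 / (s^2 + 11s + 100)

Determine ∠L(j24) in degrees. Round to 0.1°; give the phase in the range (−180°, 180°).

At s = jω = j24:
quadratic: (j24)² + 11·j24 + 100 = -476 + j264 → |·| ≈ 544.31, ∠ ≈ 150.99°
∠L = 0.00° − 150.99° = -150.99°

-151.0°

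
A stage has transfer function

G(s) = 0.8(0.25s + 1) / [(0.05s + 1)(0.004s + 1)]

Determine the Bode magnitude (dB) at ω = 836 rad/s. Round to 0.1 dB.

At ω = 836 rad/s:
zero (1 + j836·0.25) = 1 + j209 → |·| ≈ 209, ∠ ≈ 89.73°
pole (1 + j836·0.05) = 1 + j41.8 → |·| ≈ 41.812, ∠ ≈ 88.63°
pole (1 + j836·0.004) = 1 + j3.344 → |·| ≈ 3.4903, ∠ ≈ 73.35°
|G| = 0.8 · 209 / (41.812 · 3.4903) ≈ 1.1457
Gain = 20 log₁₀(1.1457) ≈ 1.18 dB

1.2 dB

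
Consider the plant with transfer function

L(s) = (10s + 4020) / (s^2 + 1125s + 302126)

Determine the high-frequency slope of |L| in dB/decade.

Each pole contributes −20 dB/decade at high frequency; each zero contributes +20 dB/decade.
Net: 1 zero(s) − 2 pole(s) → -20 dB/decade.

-20 dB/decade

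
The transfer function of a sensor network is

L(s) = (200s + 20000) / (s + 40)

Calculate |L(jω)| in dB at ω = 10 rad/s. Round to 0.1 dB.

53.8 dB

Substitute s = j10:
Numerator: 200(j10) + 20000 = 20000 + j2000
Denominator: (j10) + 40 = 40 + j10
|N| = √(20000² + 2000²) ≈ 20100, ∠N ≈ 5.71°
|D| = √(40² + 10²) ≈ 41.231, ∠D ≈ 14.04°
|L| = 20100 / 41.231 ≈ 487.5
Gain = 20 log₁₀(487.5) ≈ 53.76 dB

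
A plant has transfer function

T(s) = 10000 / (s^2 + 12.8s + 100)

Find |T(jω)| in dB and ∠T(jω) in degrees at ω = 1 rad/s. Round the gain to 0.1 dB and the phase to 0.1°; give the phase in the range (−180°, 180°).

40.0 dB, -7.4°

At s = jω = j1:
quadratic: (j1)² + 12.8·j1 + 100 = 99 + j12.8 → |·| ≈ 99.824, ∠ ≈ 7.37°
|T| = 10000 / 99.824 ≈ 100.18
Gain = 20 log₁₀(100.18) ≈ 40.02 dB
∠T = 0.00° − 7.37° = -7.37°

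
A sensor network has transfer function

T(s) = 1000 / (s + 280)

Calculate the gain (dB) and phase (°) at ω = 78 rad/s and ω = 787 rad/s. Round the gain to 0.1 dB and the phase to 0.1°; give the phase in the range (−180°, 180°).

At s = jω = j78:
pole (s+280): 280 + j78 → |·| = √(280²+78²) = √84484 ≈ 290.66, ∠ = arctan(78/280) ≈ 15.57°
|T| = 1000 / 290.66 ≈ 3.4404
Gain = 20 log₁₀(3.4404) ≈ 10.73 dB
∠T = 0.00° − 15.57° = -15.57°

At s = jω = j787:
pole (s+280): 280 + j787 → |·| = √(280²+787²) = √697769 ≈ 835.33, ∠ = arctan(787/280) ≈ 70.42°
|T| = 1000 / 835.33 ≈ 1.1971
Gain = 20 log₁₀(1.1971) ≈ 1.56 dB
∠T = 0.00° − 70.42° = -70.42°

ω = 78: 10.7 dB, -15.6°; ω = 787: 1.6 dB, -70.4°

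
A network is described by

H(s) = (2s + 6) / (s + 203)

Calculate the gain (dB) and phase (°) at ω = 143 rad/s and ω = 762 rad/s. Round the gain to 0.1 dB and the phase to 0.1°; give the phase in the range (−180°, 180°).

Substitute s = j143:
Numerator: 2(j143) + 6 = 6 + j286
Denominator: (j143) + 203 = 203 + j143
|N| = √(6² + 286²) ≈ 286.06, ∠N ≈ 88.80°
|D| = √(203² + 143²) ≈ 248.31, ∠D ≈ 35.16°
|H| = 286.06 / 248.31 ≈ 1.152
Gain = 20 log₁₀(1.152) ≈ 1.23 dB
∠H = 88.80° − 35.16° = 53.64°

Substitute s = j762:
Numerator: 2(j762) + 6 = 6 + j1524
Denominator: (j762) + 203 = 203 + j762
|N| = √(6² + 1524²) ≈ 1524, ∠N ≈ 89.77°
|D| = √(203² + 762²) ≈ 788.58, ∠D ≈ 75.08°
|H| = 1524 / 788.58 ≈ 1.9326
Gain = 20 log₁₀(1.9326) ≈ 5.72 dB
∠H = 89.77° − 75.08° = 14.69°

ω = 143: 1.2 dB, 53.6°; ω = 762: 5.7 dB, 14.7°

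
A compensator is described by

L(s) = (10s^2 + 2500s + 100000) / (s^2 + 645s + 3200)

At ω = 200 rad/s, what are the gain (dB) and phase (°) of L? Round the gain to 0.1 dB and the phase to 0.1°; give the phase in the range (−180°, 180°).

Substitute s = j200:
Numerator: 10(j200)^2 + 2500(j200) + 100000 = -300000 + j500000
Denominator: (j200)^2 + 645(j200) + 3200 = -36800 + j129000
|N| = √(300000² + 500000²) ≈ 5.831e+05, ∠N ≈ 120.96°
|D| = √(36800² + 129000²) ≈ 1.3415e+05, ∠D ≈ 105.92°
|L| = 5.831e+05 / 1.3415e+05 ≈ 4.3466
Gain = 20 log₁₀(4.3466) ≈ 12.76 dB
∠L = 120.96° − 105.92° = 15.04°

12.8 dB, 15.0°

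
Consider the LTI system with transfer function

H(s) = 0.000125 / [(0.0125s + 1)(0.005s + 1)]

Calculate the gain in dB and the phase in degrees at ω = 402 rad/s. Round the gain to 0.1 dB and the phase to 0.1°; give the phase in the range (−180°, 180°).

-99.3 dB, -142.3°

At ω = 402 rad/s:
pole (1 + j402·0.0125) = 1 + j5.025 → |·| ≈ 5.1235, ∠ ≈ 78.74°
pole (1 + j402·0.005) = 1 + j2.01 → |·| ≈ 2.245, ∠ ≈ 63.55°
|H| = 0.000125 · 1 / (5.1235 · 2.245) ≈ 1.0867e-05
Gain = 20 log₁₀(1.0867e-05) ≈ -99.28 dB
∠H = (0°) − (78.74° + 63.55°) = -142.29°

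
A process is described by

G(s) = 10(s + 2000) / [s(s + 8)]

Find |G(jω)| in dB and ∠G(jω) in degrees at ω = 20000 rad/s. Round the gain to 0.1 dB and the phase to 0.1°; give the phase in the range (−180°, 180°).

At s = jω = j20000:
zero (s+2000): 2000 + j20000 → |·| = √(2000²+20000²) = √404000000 ≈ 20100, ∠ = arctan(20000/2000) ≈ 84.29°
pole (s+8): 8 + j20000 → |·| = √(8²+20000²) = √400000064 ≈ 20000, ∠ = arctan(20000/8) ≈ 89.98°
pole at origin: |s| = 20000, ∠ = 90.00° (in denominator)
|G| = 10 · 20100 / 4e+08 ≈ 0.0005025
Gain = 20 log₁₀(0.0005025) ≈ -65.98 dB
∠G = 84.29° − 179.98° = -95.69°

-66.0 dB, -95.7°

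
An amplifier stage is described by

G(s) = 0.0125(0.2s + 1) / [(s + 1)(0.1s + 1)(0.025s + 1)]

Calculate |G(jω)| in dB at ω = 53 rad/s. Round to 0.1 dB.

At ω = 53 rad/s:
zero (1 + j53·0.2) = 1 + j10.6 → |·| ≈ 10.647, ∠ ≈ 84.61°
pole (1 + j53·1) = 1 + j53 → |·| ≈ 53.009, ∠ ≈ 88.92°
pole (1 + j53·0.1) = 1 + j5.3 → |·| ≈ 5.3935, ∠ ≈ 79.32°
pole (1 + j53·0.025) = 1 + j1.325 → |·| ≈ 1.66, ∠ ≈ 52.96°
|G| = 0.0125 · 10.647 / (53.009 · 5.3935 · 1.66) ≈ 0.00028042
Gain = 20 log₁₀(0.00028042) ≈ -71.04 dB

-71.0 dB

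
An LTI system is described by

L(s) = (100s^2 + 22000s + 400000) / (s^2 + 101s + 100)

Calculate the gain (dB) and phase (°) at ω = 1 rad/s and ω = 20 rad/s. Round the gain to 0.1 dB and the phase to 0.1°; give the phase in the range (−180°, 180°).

ω = 1: 69.0 dB, -42.4°; ω = 20: 48.9 dB, -47.7°

Substitute s = j1:
Numerator: 100(j1)^2 + 22000(j1) + 400000 = 399900 + j22000
Denominator: (j1)^2 + 101(j1) + 100 = 99 + j101
|N| = √(399900² + 22000²) ≈ 4.005e+05, ∠N ≈ 3.15°
|D| = √(99² + 101²) ≈ 141.43, ∠D ≈ 45.57°
|L| = 4.005e+05 / 141.43 ≈ 2831.8
Gain = 20 log₁₀(2831.8) ≈ 69.04 dB
∠L = 3.15° − 45.57° = -42.42°

Substitute s = j20:
Numerator: 100(j20)^2 + 22000(j20) + 400000 = 360000 + j440000
Denominator: (j20)^2 + 101(j20) + 100 = -300 + j2020
|N| = √(360000² + 440000²) ≈ 5.6851e+05, ∠N ≈ 50.71°
|D| = √(300² + 2020²) ≈ 2042.2, ∠D ≈ 98.45°
|L| = 5.6851e+05 / 2042.2 ≈ 278.38
Gain = 20 log₁₀(278.38) ≈ 48.89 dB
∠L = 50.71° − 98.45° = -47.74°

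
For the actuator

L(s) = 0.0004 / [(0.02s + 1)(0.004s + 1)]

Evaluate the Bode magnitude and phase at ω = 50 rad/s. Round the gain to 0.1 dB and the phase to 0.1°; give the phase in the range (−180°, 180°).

-71.1 dB, -56.3°

At ω = 50 rad/s:
pole (1 + j50·0.02) = 1 + j1 → |·| ≈ 1.4142, ∠ ≈ 45.00°
pole (1 + j50·0.004) = 1 + j0.2 → |·| ≈ 1.0198, ∠ ≈ 11.31°
|L| = 0.0004 · 1 / (1.4142 · 1.0198) ≈ 0.00027735
Gain = 20 log₁₀(0.00027735) ≈ -71.14 dB
∠L = (0°) − (45.00° + 11.31°) = -56.31°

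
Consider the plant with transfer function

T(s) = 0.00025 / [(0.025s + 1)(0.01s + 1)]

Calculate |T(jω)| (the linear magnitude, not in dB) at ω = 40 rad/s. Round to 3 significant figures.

At ω = 40 rad/s:
pole (1 + j40·0.025) = 1 + j1 → |·| ≈ 1.4142, ∠ ≈ 45.00°
pole (1 + j40·0.01) = 1 + j0.4 → |·| ≈ 1.077, ∠ ≈ 21.80°
|T| = 0.00025 · 1 / (1.4142 · 1.077) ≈ 0.00016414

0.000164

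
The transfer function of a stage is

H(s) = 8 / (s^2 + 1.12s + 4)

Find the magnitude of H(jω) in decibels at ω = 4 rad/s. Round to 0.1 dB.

At s = jω = j4:
quadratic: (j4)² + 1.12·j4 + 4 = -12 + j4.48 → |·| ≈ 12.809, ∠ ≈ 159.53°
|H| = 8 / 12.809 ≈ 0.62456
Gain = 20 log₁₀(0.62456) ≈ -4.09 dB

-4.1 dB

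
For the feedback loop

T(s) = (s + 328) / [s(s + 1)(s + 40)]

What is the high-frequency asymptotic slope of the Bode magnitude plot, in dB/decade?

-40 dB/decade

Each pole contributes −20 dB/decade at high frequency; each zero contributes +20 dB/decade.
Net: 1 zero(s) − 3 pole(s) → -40 dB/decade.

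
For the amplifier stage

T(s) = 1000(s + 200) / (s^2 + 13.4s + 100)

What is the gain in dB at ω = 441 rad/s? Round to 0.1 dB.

At s = jω = j441:
zero (s+200): 200 + j441 → |·| = √(200²+441²) = √234481 ≈ 484.23, ∠ = arctan(441/200) ≈ 65.61°
quadratic: (j441)² + 13.4·j441 + 100 = -194381 + j5909.4 → |·| ≈ 1.9447e+05, ∠ ≈ 178.26°
|T| = 1000 · 484.23 / 1.9447e+05 ≈ 2.49
Gain = 20 log₁₀(2.49) ≈ 7.92 dB

7.9 dB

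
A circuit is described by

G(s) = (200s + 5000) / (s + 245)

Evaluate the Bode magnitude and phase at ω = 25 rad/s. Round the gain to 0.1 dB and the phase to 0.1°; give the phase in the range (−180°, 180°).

Substitute s = j25:
Numerator: 200(j25) + 5000 = 5000 + j5000
Denominator: (j25) + 245 = 245 + j25
|N| = √(5000² + 5000²) ≈ 7071.1, ∠N ≈ 45.00°
|D| = √(245² + 25²) ≈ 246.27, ∠D ≈ 5.83°
|G| = 7071.1 / 246.27 ≈ 28.713
Gain = 20 log₁₀(28.713) ≈ 29.16 dB
∠G = 45.00° − 5.83° = 39.17°

29.2 dB, 39.2°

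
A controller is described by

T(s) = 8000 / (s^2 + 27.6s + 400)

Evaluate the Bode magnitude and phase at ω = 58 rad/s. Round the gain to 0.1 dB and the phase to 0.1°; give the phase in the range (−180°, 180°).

At s = jω = j58:
quadratic: (j58)² + 27.6·j58 + 400 = -2964 + j1600.8 → |·| ≈ 3368.7, ∠ ≈ 151.63°
|T| = 8000 / 3368.7 ≈ 2.3748
Gain = 20 log₁₀(2.3748) ≈ 7.51 dB
∠T = 0.00° − 151.63° = -151.63°

7.5 dB, -151.6°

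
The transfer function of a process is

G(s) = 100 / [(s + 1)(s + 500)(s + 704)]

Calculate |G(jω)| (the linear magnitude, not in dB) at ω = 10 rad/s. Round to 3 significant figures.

At s = jω = j10:
pole (s+1): 1 + j10 → |·| = √(1²+10²) = √101 ≈ 10.05, ∠ = arctan(10/1) ≈ 84.29°
pole (s+500): 500 + j10 → |·| = √(500²+10²) = √250100 ≈ 500.1, ∠ = arctan(10/500) ≈ 1.15°
pole (s+704): 704 + j10 → |·| = √(704²+10²) = √495716 ≈ 704.07, ∠ = arctan(10/704) ≈ 0.81°
|G| = 100 / 3.5387e+06 ≈ 2.8259e-05

2.83e-05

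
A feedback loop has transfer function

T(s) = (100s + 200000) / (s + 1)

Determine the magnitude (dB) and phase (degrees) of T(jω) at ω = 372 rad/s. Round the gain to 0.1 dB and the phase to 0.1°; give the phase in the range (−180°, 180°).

54.8 dB, -79.3°

Substitute s = j372:
Numerator: 100(j372) + 200000 = 200000 + j37200
Denominator: (j372) + 1 = 1 + j372
|N| = √(200000² + 37200²) ≈ 2.0343e+05, ∠N ≈ 10.54°
|D| = √(1² + 372²) ≈ 372, ∠D ≈ 89.85°
|T| = 2.0343e+05 / 372 ≈ 546.85
Gain = 20 log₁₀(546.85) ≈ 54.76 dB
∠T = 10.54° − 89.85° = -79.31°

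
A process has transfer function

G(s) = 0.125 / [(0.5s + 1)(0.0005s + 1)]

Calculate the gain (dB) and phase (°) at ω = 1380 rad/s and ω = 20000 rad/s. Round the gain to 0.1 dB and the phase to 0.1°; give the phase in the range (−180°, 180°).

At ω = 1380 rad/s:
pole (1 + j1380·0.5) = 1 + j690 → |·| ≈ 690, ∠ ≈ 89.92°
pole (1 + j1380·0.0005) = 1 + j0.69 → |·| ≈ 1.2149, ∠ ≈ 34.61°
|G| = 0.125 · 1 / (690 · 1.2149) ≈ 0.00014911
Gain = 20 log₁₀(0.00014911) ≈ -76.53 dB
∠G = (0°) − (89.92° + 34.61°) = -124.53°

At ω = 20000 rad/s:
pole (1 + j20000·0.5) = 1 + j10000 → |·| ≈ 10000, ∠ ≈ 89.99°
pole (1 + j20000·0.0005) = 1 + j10 → |·| ≈ 10.05, ∠ ≈ 84.29°
|G| = 0.125 · 1 / (10000 · 10.05) ≈ 1.2438e-06
Gain = 20 log₁₀(1.2438e-06) ≈ -118.10 dB
∠G = (0°) − (89.99° + 84.29°) = -174.28°

ω = 1380: -76.5 dB, -124.5°; ω = 20000: -118.1 dB, -174.3°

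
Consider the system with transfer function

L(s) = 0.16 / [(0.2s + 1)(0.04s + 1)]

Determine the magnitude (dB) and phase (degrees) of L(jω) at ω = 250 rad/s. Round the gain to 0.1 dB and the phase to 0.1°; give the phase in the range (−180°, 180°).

-69.9 dB, -173.1°

At ω = 250 rad/s:
pole (1 + j250·0.2) = 1 + j50 → |·| ≈ 50.01, ∠ ≈ 88.85°
pole (1 + j250·0.04) = 1 + j10 → |·| ≈ 10.05, ∠ ≈ 84.29°
|L| = 0.16 · 1 / (50.01 · 10.05) ≈ 0.00031834
Gain = 20 log₁₀(0.00031834) ≈ -69.94 dB
∠L = (0°) − (88.85° + 84.29°) = -173.14°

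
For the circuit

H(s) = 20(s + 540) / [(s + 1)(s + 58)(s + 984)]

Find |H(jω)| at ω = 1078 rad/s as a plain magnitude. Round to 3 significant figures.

1.42e-05

At s = jω = j1078:
zero (s+540): 540 + j1078 → |·| = √(540²+1078²) = √1453684 ≈ 1205.7, ∠ = arctan(1078/540) ≈ 63.39°
pole (s+1): 1 + j1078 → |·| = √(1²+1078²) = √1162085 ≈ 1078, ∠ = arctan(1078/1) ≈ 89.95°
pole (s+58): 58 + j1078 → |·| = √(58²+1078²) = √1165448 ≈ 1079.6, ∠ = arctan(1078/58) ≈ 86.92°
pole (s+984): 984 + j1078 → |·| = √(984²+1078²) = √2130340 ≈ 1459.6, ∠ = arctan(1078/984) ≈ 47.61°
|H| = 20 · 1205.7 / 1.6987e+09 ≈ 1.4196e-05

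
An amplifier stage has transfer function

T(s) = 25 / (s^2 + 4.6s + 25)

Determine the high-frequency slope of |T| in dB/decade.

-40 dB/decade

Each pole contributes −20 dB/decade at high frequency; each zero contributes +20 dB/decade.
Net: 0 zero(s) − 2 pole(s) → -40 dB/decade.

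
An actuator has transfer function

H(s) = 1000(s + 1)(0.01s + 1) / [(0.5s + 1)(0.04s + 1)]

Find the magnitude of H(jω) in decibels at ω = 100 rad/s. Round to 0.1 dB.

At ω = 100 rad/s:
zero (1 + j100·1) = 1 + j100 → |·| ≈ 100, ∠ ≈ 89.43°
zero (1 + j100·0.01) = 1 + j1 → |·| ≈ 1.4142, ∠ ≈ 45.00°
pole (1 + j100·0.5) = 1 + j50 → |·| ≈ 50.01, ∠ ≈ 88.85°
pole (1 + j100·0.04) = 1 + j4 → |·| ≈ 4.1231, ∠ ≈ 75.96°
|H| = 1000 · 100 · 1.4142 / (50.01 · 4.1231) ≈ 685.85
Gain = 20 log₁₀(685.85) ≈ 56.72 dB

56.7 dB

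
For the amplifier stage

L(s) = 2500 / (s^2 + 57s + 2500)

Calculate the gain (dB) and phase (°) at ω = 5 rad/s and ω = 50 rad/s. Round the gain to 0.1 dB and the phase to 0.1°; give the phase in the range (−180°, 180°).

At s = jω = j5:
quadratic: (j5)² + 57·j5 + 2500 = 2475 + j285 → |·| ≈ 2491.4, ∠ ≈ 6.57°
|L| = 2500 / 2491.4 ≈ 1.0035
Gain = 20 log₁₀(1.0035) ≈ 0.03 dB
∠L = 0.00° − 6.57° = -6.57°

At s = jω = j50:
quadratic: (j50)² + 57·j50 + 2500 = 0 + j2850 → |·| ≈ 2850, ∠ ≈ 90.00°
|L| = 2500 / 2850 ≈ 0.87719
Gain = 20 log₁₀(0.87719) ≈ -1.14 dB
∠L = 0.00° − 90.00° = -90.00°

ω = 5: 0.0 dB, -6.6°; ω = 50: -1.1 dB, -90.0°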